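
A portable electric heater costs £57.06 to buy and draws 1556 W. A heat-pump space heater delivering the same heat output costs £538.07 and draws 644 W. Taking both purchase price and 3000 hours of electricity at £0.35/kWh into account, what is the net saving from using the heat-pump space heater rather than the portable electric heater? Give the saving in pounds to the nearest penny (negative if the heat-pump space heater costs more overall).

portable electric heater: £57.06 + (1556/1000) kW × 3000 h × £0.35 = £57.06 + £1633.8 = £1690.86
heat-pump space heater: £538.07 + (644/1000) kW × 3000 h × £0.35 = £538.07 + £676.2 = £1214.27
Saving = £1690.86 − £1214.27 = £476.59

£476.59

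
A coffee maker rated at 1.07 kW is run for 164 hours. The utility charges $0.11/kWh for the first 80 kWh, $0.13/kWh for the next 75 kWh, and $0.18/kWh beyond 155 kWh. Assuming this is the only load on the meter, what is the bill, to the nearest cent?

Energy = 1.07 kW × 164 h = 175.48 kWh
Tier 1 (0–80 kWh): 80 × $0.11 = $8.8
Tier 2 (80–155 kWh): 75 × $0.13 = $9.75
Above 155 kWh: 20.48 × $0.18 = $3.6864
Bill = $22.24

$22.24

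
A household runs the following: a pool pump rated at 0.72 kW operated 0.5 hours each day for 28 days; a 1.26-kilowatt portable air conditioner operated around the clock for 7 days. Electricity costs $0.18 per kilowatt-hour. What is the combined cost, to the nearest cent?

pool pump: Runtime = 0.5 h/day × 28 days = 14 h
pool pump: 0.72 kW × 14 h = 10.08 kWh
portable air conditioner: Runtime = 24 h × 7 = 168 h
portable air conditioner: 1.26 kW × 168 h = 211.68 kWh
Total energy = 221.76 kWh
Cost = 221.76 × $0.18 = $39.92

$39.92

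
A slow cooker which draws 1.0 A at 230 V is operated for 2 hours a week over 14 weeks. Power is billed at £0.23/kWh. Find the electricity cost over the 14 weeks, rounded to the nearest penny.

Power = 1.0 A × 230 V = 230 W = 0.23 kW
Runtime = 2 h/week × 14 weeks = 28 h
Energy = 0.23 kW × 28 h = 6.44 kWh
Cost = 6.44 kWh × £0.23/kWh = £1.48

£1.48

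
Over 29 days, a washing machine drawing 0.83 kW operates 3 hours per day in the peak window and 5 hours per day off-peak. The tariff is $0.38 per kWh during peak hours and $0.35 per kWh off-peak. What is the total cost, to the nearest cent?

$69.56

Peak energy = 0.83 kW × 3 h × 29 = 72.21 kWh
Off-peak energy = 0.83 kW × 5 h × 29 = 120.35 kWh
Cost = 72.21 × $0.38 + 120.35 × $0.35 = $27.4398 + $42.1225 = $69.56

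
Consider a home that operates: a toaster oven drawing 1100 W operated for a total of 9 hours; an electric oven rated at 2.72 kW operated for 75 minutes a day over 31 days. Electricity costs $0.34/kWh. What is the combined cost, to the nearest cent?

toaster oven: 1.1 kW × 9 h = 9.9 kWh
electric oven: Runtime = 75 min × 31 = 2325 min = 38.75 h
electric oven: 2.72 kW × 38.75 h = 105.4 kWh
Total energy = 115.3 kWh
Cost = 115.3 × $0.34 = $39.20

$39.20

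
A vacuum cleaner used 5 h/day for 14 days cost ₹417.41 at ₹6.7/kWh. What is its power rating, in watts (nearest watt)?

890 W

Energy = ₹417.41 ÷ ₹6.7/kWh = 62.3 kWh
Runtime = 5 h/day × 14 days = 70 h
Power = 62.3 kWh ÷ 70 h = 0.89 kW = 890 W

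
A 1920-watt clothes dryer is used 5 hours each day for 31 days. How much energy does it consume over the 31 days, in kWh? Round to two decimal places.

297.60 kWh

Runtime = 5 h/day × 31 days = 155 h
Energy = 1.92 kW × 155 h = 297.6 kWh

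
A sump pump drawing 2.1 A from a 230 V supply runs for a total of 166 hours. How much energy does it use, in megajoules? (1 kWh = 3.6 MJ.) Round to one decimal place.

288.6 MJ

Power = 2.1 A × 230 V = 483 W = 0.483 kW
Energy = 0.483 kW × 166 h = 80.178 kWh
= 80.178 × 3.6 MJ = 288.6 MJ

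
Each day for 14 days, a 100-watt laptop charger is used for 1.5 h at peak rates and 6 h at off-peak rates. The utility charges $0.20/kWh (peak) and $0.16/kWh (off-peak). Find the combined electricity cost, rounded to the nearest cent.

$1.76

Peak energy = 0.1 kW × 1.5 h × 14 = 2.1 kWh
Off-peak energy = 0.1 kW × 6 h × 14 = 8.4 kWh
Cost = 2.1 × $0.20 + 8.4 × $0.16 = $0.42 + $1.344 = $1.76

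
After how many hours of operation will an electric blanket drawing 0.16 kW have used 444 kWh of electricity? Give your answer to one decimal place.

2775.0 h

Hours = 444 kWh ÷ 0.16 kW = 2775.0 h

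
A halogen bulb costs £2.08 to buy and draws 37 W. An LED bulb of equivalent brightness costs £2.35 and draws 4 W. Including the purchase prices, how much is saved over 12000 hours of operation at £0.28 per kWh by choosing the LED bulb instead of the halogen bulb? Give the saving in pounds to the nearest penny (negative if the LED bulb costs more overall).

£110.61

halogen bulb: £2.08 + (37/1000) kW × 12000 h × £0.28 = £2.08 + £124.32 = £126.4
LED bulb: £2.35 + (4/1000) kW × 12000 h × £0.28 = £2.35 + £13.44 = £15.79
Saving = £126.4 − £15.79 = £110.61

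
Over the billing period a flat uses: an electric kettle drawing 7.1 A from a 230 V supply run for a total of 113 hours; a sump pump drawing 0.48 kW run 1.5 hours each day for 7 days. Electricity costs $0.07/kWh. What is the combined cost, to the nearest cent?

electric kettle: Power = 7.1 A × 230 V = 1633 W = 1.633 kW
electric kettle: 1.633 kW × 113 h = 184.529 kWh
sump pump: Runtime = 1.5 h/day × 7 days = 10.5 h
sump pump: 0.48 kW × 10.5 h = 5.04 kWh
Total energy = 189.569 kWh
Cost = 189.569 × $0.07 = $13.27

$13.27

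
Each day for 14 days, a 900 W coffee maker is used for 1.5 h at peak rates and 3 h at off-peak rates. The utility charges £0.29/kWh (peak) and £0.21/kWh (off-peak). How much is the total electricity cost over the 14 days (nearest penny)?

Peak energy = 0.9 kW × 1.5 h × 14 = 18.9 kWh
Off-peak energy = 0.9 kW × 3 h × 14 = 37.8 kWh
Cost = 18.9 × £0.29 + 37.8 × £0.21 = £5.481 + £7.938 = £13.42

£13.42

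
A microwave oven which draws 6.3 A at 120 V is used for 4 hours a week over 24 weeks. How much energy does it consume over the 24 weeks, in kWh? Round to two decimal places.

72.58 kWh

Power = 6.3 A × 120 V = 756 W = 0.756 kW
Runtime = 4 h/week × 24 weeks = 96 h
Energy = 0.756 kW × 96 h = 72.576 kWh ≈ 72.58 kWh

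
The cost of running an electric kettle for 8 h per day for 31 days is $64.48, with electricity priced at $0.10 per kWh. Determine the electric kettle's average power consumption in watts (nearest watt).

Energy = $64.48 ÷ $0.10/kWh = 644.8 kWh
Runtime = 8 h/day × 31 days = 248 h
Power = 644.8 kWh ÷ 248 h = 2.6 kW = 2600 W

2600 W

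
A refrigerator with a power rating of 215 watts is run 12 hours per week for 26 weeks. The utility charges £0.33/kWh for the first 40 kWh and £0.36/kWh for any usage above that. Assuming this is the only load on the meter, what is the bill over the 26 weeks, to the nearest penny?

£22.95

Runtime = 12 h/week × 26 weeks = 312 h
Energy = 0.215 kW × 312 h = 67.08 kWh
Tier 1 (0–40 kWh): 40 × £0.33 = £13.2
Above 40 kWh: 27.08 × £0.36 = £9.7488
Bill = £22.95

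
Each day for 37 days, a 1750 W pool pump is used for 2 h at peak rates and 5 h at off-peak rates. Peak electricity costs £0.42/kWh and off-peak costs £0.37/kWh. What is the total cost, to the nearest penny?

Peak energy = 1.75 kW × 2 h × 37 = 129.5 kWh
Off-peak energy = 1.75 kW × 5 h × 37 = 323.75 kWh
Cost = 129.5 × £0.42 + 323.75 × £0.37 = £54.39 + £119.7875 = £174.18

£174.18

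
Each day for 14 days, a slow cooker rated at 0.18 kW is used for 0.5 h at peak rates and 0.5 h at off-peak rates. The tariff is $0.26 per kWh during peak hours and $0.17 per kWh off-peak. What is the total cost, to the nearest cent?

Peak energy = 0.18 kW × 0.5 h × 14 = 1.26 kWh
Off-peak energy = 0.18 kW × 0.5 h × 14 = 1.26 kWh
Cost = 1.26 × $0.26 + 1.26 × $0.17 = $0.3276 + $0.2142 = $0.54

$0.54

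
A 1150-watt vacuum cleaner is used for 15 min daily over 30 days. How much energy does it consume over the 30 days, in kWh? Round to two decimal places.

8.63 kWh

Runtime = 15 min × 30 = 450 min = 7.5 h
Energy = 1.15 kW × 7.5 h = 8.625 kWh ≈ 8.63 kWh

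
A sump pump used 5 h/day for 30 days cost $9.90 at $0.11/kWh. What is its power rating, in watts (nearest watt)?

600 W

Energy = $9.90 ÷ $0.11/kWh = 90 kWh
Runtime = 5 h/day × 30 days = 150 h
Power = 90 kWh ÷ 150 h = 0.6 kW = 600 W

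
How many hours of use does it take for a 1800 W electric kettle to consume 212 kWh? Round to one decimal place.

Hours = 212 kWh ÷ 1.8 kW = 117.8 h

117.8 h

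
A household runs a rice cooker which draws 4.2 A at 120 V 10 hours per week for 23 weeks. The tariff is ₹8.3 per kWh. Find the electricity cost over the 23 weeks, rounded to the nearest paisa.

₹962.14

Power = 4.2 A × 120 V = 504 W = 0.504 kW
Runtime = 10 h/week × 23 weeks = 230 h
Energy = 0.504 kW × 230 h = 115.92 kWh
Cost = 115.92 kWh × ₹8.3/kWh = ₹962.14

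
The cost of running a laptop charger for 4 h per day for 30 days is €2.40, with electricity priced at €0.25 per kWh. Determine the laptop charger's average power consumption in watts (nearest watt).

Energy = €2.40 ÷ €0.25/kWh = 9.6 kWh
Runtime = 4 h/day × 30 days = 120 h
Power = 9.6 kWh ÷ 120 h = 0.08 kW = 80 W

80 W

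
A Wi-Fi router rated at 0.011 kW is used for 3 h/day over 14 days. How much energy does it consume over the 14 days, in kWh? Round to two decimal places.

0.46 kWh

Runtime = 3 h/day × 14 days = 42 h
Energy = 0.011 kW × 42 h = 0.462 kWh ≈ 0.46 kWh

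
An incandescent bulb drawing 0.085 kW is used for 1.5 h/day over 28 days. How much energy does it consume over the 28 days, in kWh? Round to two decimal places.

Runtime = 1.5 h/day × 28 days = 42 h
Energy = 0.085 kW × 42 h = 3.57 kWh

3.57 kWh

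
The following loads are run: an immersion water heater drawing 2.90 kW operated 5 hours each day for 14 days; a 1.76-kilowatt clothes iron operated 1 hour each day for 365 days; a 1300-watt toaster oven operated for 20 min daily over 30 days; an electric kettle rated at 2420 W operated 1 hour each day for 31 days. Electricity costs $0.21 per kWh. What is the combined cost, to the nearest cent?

$196.02

immersion water heater: Runtime = 5 h/day × 14 days = 70 h
immersion water heater: 2.9 kW × 70 h = 203 kWh
clothes iron: Runtime = 1 h/day × 365 days = 365 h
clothes iron: 1.76 kW × 365 h = 642.4 kWh
toaster oven: Runtime = 20 min × 30 = 600 min = 10 h
toaster oven: 1.3 kW × 10 h = 13 kWh
electric kettle: Runtime = 1 h/day × 31 days = 31 h
electric kettle: 2.42 kW × 31 h = 75.02 kWh
Total energy = 933.42 kWh
Cost = 933.42 × $0.21 = $196.02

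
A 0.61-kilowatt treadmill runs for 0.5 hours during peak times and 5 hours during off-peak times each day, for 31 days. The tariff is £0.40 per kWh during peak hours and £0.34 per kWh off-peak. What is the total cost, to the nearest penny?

Peak energy = 0.61 kW × 0.5 h × 31 = 9.455 kWh
Off-peak energy = 0.61 kW × 5 h × 31 = 94.55 kWh
Cost = 9.455 × £0.40 + 94.55 × £0.34 = £3.782 + £32.147 = £35.93

£35.93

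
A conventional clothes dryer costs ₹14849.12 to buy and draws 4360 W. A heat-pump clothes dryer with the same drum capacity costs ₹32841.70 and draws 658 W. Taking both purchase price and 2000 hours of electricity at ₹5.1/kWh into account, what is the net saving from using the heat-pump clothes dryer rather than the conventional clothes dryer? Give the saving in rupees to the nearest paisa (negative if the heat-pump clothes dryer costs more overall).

₹19767.82

conventional clothes dryer: ₹14849.12 + (4360/1000) kW × 2000 h × ₹5.1 = ₹14849.12 + ₹44472 = ₹59321.12
heat-pump clothes dryer: ₹32841.70 + (658/1000) kW × 2000 h × ₹5.1 = ₹32841.70 + ₹6711.6 = ₹39553.3
Saving = ₹59321.12 − ₹39553.3 = ₹19767.82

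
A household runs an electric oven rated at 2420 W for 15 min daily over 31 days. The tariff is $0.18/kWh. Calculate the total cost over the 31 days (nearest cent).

Runtime = 15 min × 31 = 465 min = 7.75 h
Energy = 2.42 kW × 7.75 h = 18.755 kWh
Cost = 18.755 kWh × $0.18/kWh = $3.38

$3.38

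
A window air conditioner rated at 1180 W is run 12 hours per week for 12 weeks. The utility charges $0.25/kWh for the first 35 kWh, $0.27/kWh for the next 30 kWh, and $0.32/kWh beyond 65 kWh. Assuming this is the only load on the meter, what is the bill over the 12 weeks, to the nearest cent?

$50.42

Runtime = 12 h/week × 12 weeks = 144 h
Energy = 1.18 kW × 144 h = 169.92 kWh
Tier 1 (0–35 kWh): 35 × $0.25 = $8.75
Tier 2 (35–65 kWh): 30 × $0.27 = $8.1
Above 65 kWh: 104.92 × $0.32 = $33.5744
Bill = $50.42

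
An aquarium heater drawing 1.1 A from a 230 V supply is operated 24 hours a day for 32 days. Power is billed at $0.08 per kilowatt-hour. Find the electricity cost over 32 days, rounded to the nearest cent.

$15.54

Power = 1.1 A × 230 V = 253 W = 0.253 kW
Runtime = 24 h × 32 = 768 h
Energy = 0.253 kW × 768 h = 194.304 kWh
Cost = 194.304 kWh × $0.08/kWh = $15.54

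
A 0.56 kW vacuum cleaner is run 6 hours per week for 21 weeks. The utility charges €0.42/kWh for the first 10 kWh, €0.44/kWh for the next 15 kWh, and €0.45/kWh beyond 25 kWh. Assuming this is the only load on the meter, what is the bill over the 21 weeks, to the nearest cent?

€31.30

Runtime = 6 h/week × 21 weeks = 126 h
Energy = 0.56 kW × 126 h = 70.56 kWh
Tier 1 (0–10 kWh): 10 × €0.42 = €4.2
Tier 2 (10–25 kWh): 15 × €0.44 = €6.6
Above 25 kWh: 45.56 × €0.45 = €20.502
Bill = €31.30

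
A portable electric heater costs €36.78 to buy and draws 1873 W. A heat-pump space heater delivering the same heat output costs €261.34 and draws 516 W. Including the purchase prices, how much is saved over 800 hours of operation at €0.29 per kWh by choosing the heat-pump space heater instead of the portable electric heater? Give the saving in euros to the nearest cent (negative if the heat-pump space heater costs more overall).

€90.26

portable electric heater: €36.78 + (1873/1000) kW × 800 h × €0.29 = €36.78 + €434.536 = €471.316
heat-pump space heater: €261.34 + (516/1000) kW × 800 h × €0.29 = €261.34 + €119.712 = €381.052
Saving = €471.316 − €381.052 = €90.264 → €90.26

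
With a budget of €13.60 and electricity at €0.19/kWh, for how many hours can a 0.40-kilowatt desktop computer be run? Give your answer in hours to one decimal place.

178.9 h

Energy available = €13.60 ÷ €0.19/kWh = 71.5789 kWh
Hours = 71.5789 kWh ÷ 0.4 kW = 178.9 h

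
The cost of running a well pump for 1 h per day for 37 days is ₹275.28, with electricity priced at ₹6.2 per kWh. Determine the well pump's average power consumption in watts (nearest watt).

1200 W

Energy = ₹275.28 ÷ ₹6.2/kWh = 44.4 kWh
Runtime = 1 h/day × 37 days = 37 h
Power = 44.4 kWh ÷ 37 h = 1.2 kW = 1200 W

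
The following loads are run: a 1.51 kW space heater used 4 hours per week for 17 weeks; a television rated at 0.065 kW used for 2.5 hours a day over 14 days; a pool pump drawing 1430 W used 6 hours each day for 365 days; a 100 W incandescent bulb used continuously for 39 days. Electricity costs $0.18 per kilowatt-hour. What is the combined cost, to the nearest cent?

space heater: Runtime = 4 h/week × 17 weeks = 68 h
space heater: 1.51 kW × 68 h = 102.68 kWh
television: Runtime = 2.5 h/day × 14 days = 35 h
television: 0.065 kW × 35 h = 2.275 kWh
pool pump: Runtime = 6 h/day × 365 days = 2190 h
pool pump: 1.43 kW × 2190 h = 3131.7 kWh
incandescent bulb: Runtime = 24 h × 39 = 936 h
incandescent bulb: 0.1 kW × 936 h = 93.6 kWh
Total energy = 3330.255 kWh
Cost = 3330.255 × $0.18 = $599.45

$599.45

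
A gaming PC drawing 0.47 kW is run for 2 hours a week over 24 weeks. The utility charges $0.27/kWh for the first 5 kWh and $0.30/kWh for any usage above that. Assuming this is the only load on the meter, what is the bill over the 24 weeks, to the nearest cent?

$6.62

Runtime = 2 h/week × 24 weeks = 48 h
Energy = 0.47 kW × 48 h = 22.56 kWh
Tier 1 (0–5 kWh): 5 × $0.27 = $1.35
Above 5 kWh: 17.56 × $0.30 = $5.268
Bill = $6.62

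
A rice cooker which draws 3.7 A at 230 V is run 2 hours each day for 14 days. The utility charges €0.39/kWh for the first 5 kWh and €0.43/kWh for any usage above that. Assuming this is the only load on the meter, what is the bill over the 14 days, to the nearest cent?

Power = 3.7 A × 230 V = 851 W = 0.851 kW
Runtime = 2 h/day × 14 days = 28 h
Energy = 0.851 kW × 28 h = 23.828 kWh
Tier 1 (0–5 kWh): 5 × €0.39 = €1.95
Above 5 kWh: 18.828 × €0.43 = €8.09604
Bill = €10.05

€10.05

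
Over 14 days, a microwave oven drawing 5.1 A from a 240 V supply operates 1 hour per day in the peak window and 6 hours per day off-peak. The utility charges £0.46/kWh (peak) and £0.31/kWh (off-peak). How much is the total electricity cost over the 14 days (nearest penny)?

£39.76

Power = 5.1 A × 240 V = 1224 W = 1.224 kW
Peak energy = 1.224 kW × 1 h × 14 = 17.136 kWh
Off-peak energy = 1.224 kW × 6 h × 14 = 102.816 kWh
Cost = 17.136 × £0.46 + 102.816 × £0.31 = £7.88256 + £31.87296 = £39.76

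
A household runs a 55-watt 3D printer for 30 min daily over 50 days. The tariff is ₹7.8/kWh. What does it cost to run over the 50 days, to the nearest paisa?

Runtime = 30 min × 50 = 1500 min = 25 h
Energy = 0.055 kW × 25 h = 1.375 kWh
Cost = 1.375 kWh × ₹7.8/kWh = ₹10.73

₹10.73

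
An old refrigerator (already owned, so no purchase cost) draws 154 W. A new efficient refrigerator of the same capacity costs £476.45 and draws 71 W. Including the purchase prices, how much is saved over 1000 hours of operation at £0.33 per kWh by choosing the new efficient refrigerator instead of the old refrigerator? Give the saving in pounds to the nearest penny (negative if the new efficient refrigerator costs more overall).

-£449.06

old refrigerator: £0.00 + (154/1000) kW × 1000 h × £0.33 = £0.00 + £50.82 = £50.82
new efficient refrigerator: £476.45 + (71/1000) kW × 1000 h × £0.33 = £476.45 + £23.43 = £499.88
Saving = £50.82 − £499.88 = −£449.06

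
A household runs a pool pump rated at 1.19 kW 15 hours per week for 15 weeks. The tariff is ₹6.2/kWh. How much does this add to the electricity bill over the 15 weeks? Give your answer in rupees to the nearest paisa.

₹1660.05

Runtime = 15 h/week × 15 weeks = 225 h
Energy = 1.19 kW × 225 h = 267.75 kWh
Cost = 267.75 kWh × ₹6.2/kWh = ₹1660.05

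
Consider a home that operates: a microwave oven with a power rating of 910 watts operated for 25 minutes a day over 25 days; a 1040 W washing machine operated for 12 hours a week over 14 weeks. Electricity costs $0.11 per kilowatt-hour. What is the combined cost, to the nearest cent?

microwave oven: Runtime = 25 min × 25 = 625 min = 10.416666… h
microwave oven: 0.91 kW × 10.416666… h = 9.479166… kWh
washing machine: Runtime = 12 h/week × 14 weeks = 168 h
washing machine: 1.04 kW × 168 h = 174.72 kWh
Total energy = 184.199166… kWh
Cost = 184.199166… × $0.11 = $20.26

$20.26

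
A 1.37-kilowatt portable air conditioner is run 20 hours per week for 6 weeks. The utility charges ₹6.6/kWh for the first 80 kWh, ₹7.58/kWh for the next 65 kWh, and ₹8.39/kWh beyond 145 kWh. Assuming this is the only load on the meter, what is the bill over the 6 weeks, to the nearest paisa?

₹1183.47

Runtime = 20 h/week × 6 weeks = 120 h
Energy = 1.37 kW × 120 h = 164.4 kWh
Tier 1 (0–80 kWh): 80 × ₹6.6 = ₹528
Tier 2 (80–145 kWh): 65 × ₹7.58 = ₹492.7
Above 145 kWh: 19.4 × ₹8.39 = ₹162.766
Bill = ₹1183.47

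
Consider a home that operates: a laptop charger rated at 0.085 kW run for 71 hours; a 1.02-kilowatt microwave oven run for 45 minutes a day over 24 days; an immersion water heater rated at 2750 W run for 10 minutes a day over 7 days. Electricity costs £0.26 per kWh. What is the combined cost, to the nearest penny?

£7.18

laptop charger: 0.085 kW × 71 h = 6.035 kWh
microwave oven: Runtime = 45 min × 24 = 1080 min = 18 h
microwave oven: 1.02 kW × 18 h = 18.36 kWh
immersion water heater: Runtime = 10 min × 7 = 70 min = 1.166666… h
immersion water heater: 2.75 kW × 1.166666… h = 3.208333… kWh
Total energy = 27.603333… kWh
Cost = 27.603333… × £0.26 = £7.18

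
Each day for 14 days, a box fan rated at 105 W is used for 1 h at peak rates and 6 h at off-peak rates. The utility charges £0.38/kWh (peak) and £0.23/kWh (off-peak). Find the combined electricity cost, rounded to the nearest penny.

Peak energy = 0.105 kW × 1 h × 14 = 1.47 kWh
Off-peak energy = 0.105 kW × 6 h × 14 = 8.82 kWh
Cost = 1.47 × £0.38 + 8.82 × £0.23 = £0.5586 + £2.0286 = £2.59

£2.59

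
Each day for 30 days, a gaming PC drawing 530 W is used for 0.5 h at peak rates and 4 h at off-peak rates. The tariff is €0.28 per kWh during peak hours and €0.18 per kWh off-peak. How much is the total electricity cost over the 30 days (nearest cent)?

Peak energy = 0.53 kW × 0.5 h × 30 = 7.95 kWh
Off-peak energy = 0.53 kW × 4 h × 30 = 63.6 kWh
Cost = 7.95 × €0.28 + 63.6 × €0.18 = €2.226 + €11.448 = €13.67

€13.67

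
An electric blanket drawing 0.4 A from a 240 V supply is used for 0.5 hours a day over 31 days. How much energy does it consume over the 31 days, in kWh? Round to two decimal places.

1.49 kWh

Power = 0.4 A × 240 V = 96 W = 0.096 kW
Runtime = 0.5 h/day × 31 days = 15.5 h
Energy = 0.096 kW × 15.5 h = 1.488 kWh ≈ 1.49 kWh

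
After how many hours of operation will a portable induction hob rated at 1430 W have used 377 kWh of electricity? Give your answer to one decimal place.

263.6 h

Hours = 377 kWh ÷ 1.43 kW = 263.6 h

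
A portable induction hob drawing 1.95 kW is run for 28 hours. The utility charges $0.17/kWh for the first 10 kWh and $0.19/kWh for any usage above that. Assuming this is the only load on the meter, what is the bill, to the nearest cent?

Energy = 1.95 kW × 28 h = 54.6 kWh
Tier 1 (0–10 kWh): 10 × $0.17 = $1.7
Above 10 kWh: 44.6 × $0.19 = $8.474
Bill = $10.17

$10.17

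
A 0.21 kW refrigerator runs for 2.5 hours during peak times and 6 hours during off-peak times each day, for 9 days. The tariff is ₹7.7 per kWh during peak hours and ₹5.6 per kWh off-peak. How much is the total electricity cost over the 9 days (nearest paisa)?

₹99.89

Peak energy = 0.21 kW × 2.5 h × 9 = 4.725 kWh
Off-peak energy = 0.21 kW × 6 h × 9 = 11.34 kWh
Cost = 4.725 × ₹7.7 + 11.34 × ₹5.6 = ₹36.3825 + ₹63.504 = ₹99.89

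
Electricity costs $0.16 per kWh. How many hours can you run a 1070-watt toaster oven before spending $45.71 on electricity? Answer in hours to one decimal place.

267.0 h

Energy available = $45.71 ÷ $0.16/kWh = 285.6875 kWh
Hours = 285.6875 kWh ÷ 1.07 kW = 267.0 h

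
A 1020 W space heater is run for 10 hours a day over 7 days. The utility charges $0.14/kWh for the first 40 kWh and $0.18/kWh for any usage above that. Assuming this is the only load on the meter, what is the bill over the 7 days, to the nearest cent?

$11.25

Runtime = 10 h/day × 7 days = 70 h
Energy = 1.02 kW × 70 h = 71.4 kWh
Tier 1 (0–40 kWh): 40 × $0.14 = $5.6
Above 40 kWh: 31.4 × $0.18 = $5.652
Bill = $11.25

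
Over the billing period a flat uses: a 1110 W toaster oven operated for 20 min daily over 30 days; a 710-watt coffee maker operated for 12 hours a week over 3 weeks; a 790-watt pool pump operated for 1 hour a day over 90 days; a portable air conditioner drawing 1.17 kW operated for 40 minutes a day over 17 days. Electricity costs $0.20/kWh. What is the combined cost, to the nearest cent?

toaster oven: Runtime = 20 min × 30 = 600 min = 10 h
toaster oven: 1.11 kW × 10 h = 11.1 kWh
coffee maker: Runtime = 12 h/week × 3 weeks = 36 h
coffee maker: 0.71 kW × 36 h = 25.56 kWh
pool pump: Runtime = 1 h/day × 90 days = 90 h
pool pump: 0.79 kW × 90 h = 71.1 kWh
portable air conditioner: Runtime = 40 min × 17 = 680 min = 11.333333… h
portable air conditioner: 1.17 kW × 11.333333… h = 13.26 kWh
Total energy = 121.02 kWh
Cost = 121.02 × $0.20 = $24.20

$24.20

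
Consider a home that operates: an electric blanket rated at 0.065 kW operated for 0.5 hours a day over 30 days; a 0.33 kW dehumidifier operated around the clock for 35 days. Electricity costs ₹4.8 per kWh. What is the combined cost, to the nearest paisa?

₹1335.24

electric blanket: Runtime = 0.5 h/day × 30 days = 15 h
electric blanket: 0.065 kW × 15 h = 0.975 kWh
dehumidifier: Runtime = 24 h × 35 = 840 h
dehumidifier: 0.33 kW × 840 h = 277.2 kWh
Total energy = 278.175 kWh
Cost = 278.175 × ₹4.8 = ₹1335.24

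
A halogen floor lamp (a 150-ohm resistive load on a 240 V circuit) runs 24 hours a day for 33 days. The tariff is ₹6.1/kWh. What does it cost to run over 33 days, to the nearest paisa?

₹1855.18

Power = V²/R = 240²/150 = 384 W = 0.384 kW
Runtime = 24 h × 33 = 792 h
Energy = 0.384 kW × 792 h = 304.128 kWh
Cost = 304.128 kWh × ₹6.1/kWh = ₹1855.18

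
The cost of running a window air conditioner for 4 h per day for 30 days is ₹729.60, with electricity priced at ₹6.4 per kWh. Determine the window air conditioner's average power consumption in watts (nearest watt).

950 W

Energy = ₹729.60 ÷ ₹6.4/kWh = 114 kWh
Runtime = 4 h/day × 30 days = 120 h
Power = 114 kWh ÷ 120 h = 0.95 kW = 950 W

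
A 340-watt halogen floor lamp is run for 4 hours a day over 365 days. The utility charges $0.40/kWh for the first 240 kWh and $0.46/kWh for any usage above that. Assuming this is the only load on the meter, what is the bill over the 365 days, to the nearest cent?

$213.94

Runtime = 4 h/day × 365 days = 1460 h
Energy = 0.34 kW × 1460 h = 496.4 kWh
Tier 1 (0–240 kWh): 240 × $0.40 = $96
Above 240 kWh: 256.4 × $0.46 = $117.944
Bill = $213.94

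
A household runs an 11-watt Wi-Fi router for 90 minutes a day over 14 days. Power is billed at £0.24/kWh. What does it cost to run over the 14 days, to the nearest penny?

£0.06

Runtime = 90 min × 14 = 1260 min = 21 h
Energy = 0.011 kW × 21 h = 0.231 kWh
Cost = 0.231 kWh × £0.24/kWh = £0.06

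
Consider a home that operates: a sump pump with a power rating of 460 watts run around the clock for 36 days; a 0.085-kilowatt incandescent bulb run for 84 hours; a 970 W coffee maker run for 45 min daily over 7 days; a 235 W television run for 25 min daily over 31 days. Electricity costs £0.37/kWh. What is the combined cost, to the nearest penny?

sump pump: Runtime = 24 h × 36 = 864 h
sump pump: 0.46 kW × 864 h = 397.44 kWh
incandescent bulb: 0.085 kW × 84 h = 7.14 kWh
coffee maker: Runtime = 45 min × 7 = 315 min = 5.25 h
coffee maker: 0.97 kW × 5.25 h = 5.0925 kWh
television: Runtime = 25 min × 31 = 775 min = 12.916666… h
television: 0.235 kW × 12.916666… h = 3.035416… kWh
Total energy = 412.707916… kWh
Cost = 412.707916… × £0.37 = £152.70

£152.70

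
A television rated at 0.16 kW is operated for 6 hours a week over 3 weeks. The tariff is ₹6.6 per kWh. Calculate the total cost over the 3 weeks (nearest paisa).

Runtime = 6 h/week × 3 weeks = 18 h
Energy = 0.16 kW × 18 h = 2.88 kWh
Cost = 2.88 kWh × ₹6.6/kWh = ₹19.01

₹19.01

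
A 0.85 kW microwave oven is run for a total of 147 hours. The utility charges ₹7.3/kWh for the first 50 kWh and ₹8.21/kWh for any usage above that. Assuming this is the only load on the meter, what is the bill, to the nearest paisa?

Energy = 0.85 kW × 147 h = 124.95 kWh
Tier 1 (0–50 kWh): 50 × ₹7.3 = ₹365
Above 50 kWh: 74.95 × ₹8.21 = ₹615.3395
Bill = ₹980.34

₹980.34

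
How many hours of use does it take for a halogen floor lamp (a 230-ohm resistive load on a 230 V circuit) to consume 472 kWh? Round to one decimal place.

2052.2 h

Power = V²/R = 230²/230 = 230 W = 0.23 kW
Hours = 472 kWh ÷ 0.23 kW = 2052.2 h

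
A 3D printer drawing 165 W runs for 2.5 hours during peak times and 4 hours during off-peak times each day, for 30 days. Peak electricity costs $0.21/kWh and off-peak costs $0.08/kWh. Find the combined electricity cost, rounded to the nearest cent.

Peak energy = 0.165 kW × 2.5 h × 30 = 12.375 kWh
Off-peak energy = 0.165 kW × 4 h × 30 = 19.8 kWh
Cost = 12.375 × $0.21 + 19.8 × $0.08 = $2.59875 + $1.584 = $4.18

$4.18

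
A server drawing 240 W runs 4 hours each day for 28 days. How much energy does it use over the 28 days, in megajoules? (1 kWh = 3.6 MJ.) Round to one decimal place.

Runtime = 4 h/day × 28 days = 112 h
Energy = 0.24 kW × 112 h = 26.88 kWh
= 26.88 × 3.6 MJ = 96.8 MJ

96.8 MJ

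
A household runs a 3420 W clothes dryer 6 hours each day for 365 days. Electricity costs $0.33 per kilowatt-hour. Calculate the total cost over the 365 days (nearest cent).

$2471.63

Runtime = 6 h/day × 365 days = 2190 h
Energy = 3.42 kW × 2190 h = 7489.8 kWh
Cost = 7489.8 kWh × $0.33/kWh = $2471.63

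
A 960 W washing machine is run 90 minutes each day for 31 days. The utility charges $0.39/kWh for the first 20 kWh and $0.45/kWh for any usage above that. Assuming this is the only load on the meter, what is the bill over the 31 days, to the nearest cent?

$18.89

Runtime = 90 min × 31 = 2790 min = 46.5 h
Energy = 0.96 kW × 46.5 h = 44.64 kWh
Tier 1 (0–20 kWh): 20 × $0.39 = $7.8
Above 20 kWh: 24.64 × $0.45 = $11.088
Bill = $18.89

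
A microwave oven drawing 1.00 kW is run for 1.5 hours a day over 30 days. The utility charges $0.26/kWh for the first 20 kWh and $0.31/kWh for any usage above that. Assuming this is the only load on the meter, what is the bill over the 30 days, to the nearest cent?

$12.95

Runtime = 1.5 h/day × 30 days = 45 h
Energy = 1 kW × 45 h = 45 kWh
Tier 1 (0–20 kWh): 20 × $0.26 = $5.2
Above 20 kWh: 25 × $0.31 = $7.75
Bill = $12.95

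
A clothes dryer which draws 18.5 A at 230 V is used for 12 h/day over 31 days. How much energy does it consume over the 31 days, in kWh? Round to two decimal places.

Power = 18.5 A × 230 V = 4255 W = 4.255 kW
Runtime = 12 h/day × 31 days = 372 h
Energy = 4.255 kW × 372 h = 1582.86 kWh

1582.86 kWh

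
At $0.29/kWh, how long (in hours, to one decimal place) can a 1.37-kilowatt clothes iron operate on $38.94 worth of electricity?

98.0 h

Energy available = $38.94 ÷ $0.29/kWh = 134.2759 kWh
Hours = 134.2759 kWh ÷ 1.37 kW = 98.0 h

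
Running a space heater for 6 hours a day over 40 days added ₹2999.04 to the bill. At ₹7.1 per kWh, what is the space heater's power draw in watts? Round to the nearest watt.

Energy = ₹2999.04 ÷ ₹7.1/kWh = 422.4 kWh
Runtime = 6 h/day × 40 days = 240 h
Power = 422.4 kWh ÷ 240 h = 1.76 kW = 1760 W

1760 W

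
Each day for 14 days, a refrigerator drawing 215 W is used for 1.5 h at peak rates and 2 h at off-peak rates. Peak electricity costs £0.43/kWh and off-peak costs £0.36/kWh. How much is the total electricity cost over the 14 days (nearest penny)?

Peak energy = 0.215 kW × 1.5 h × 14 = 4.515 kWh
Off-peak energy = 0.215 kW × 2 h × 14 = 6.02 kWh
Cost = 4.515 × £0.43 + 6.02 × £0.36 = £1.94145 + £2.1672 = £4.11

£4.11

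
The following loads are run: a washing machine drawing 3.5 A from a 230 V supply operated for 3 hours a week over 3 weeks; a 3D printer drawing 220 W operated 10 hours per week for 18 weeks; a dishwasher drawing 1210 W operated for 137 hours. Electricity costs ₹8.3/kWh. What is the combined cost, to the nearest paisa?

washing machine: Power = 3.5 A × 230 V = 805 W = 0.805 kW
washing machine: Runtime = 3 h/week × 3 weeks = 9 h
washing machine: 0.805 kW × 9 h = 7.245 kWh
3D printer: Runtime = 10 h/week × 18 weeks = 180 h
3D printer: 0.22 kW × 180 h = 39.6 kWh
dishwasher: 1.21 kW × 137 h = 165.77 kWh
Total energy = 212.615 kWh
Cost = 212.615 × ₹8.3 = ₹1764.70

₹1764.70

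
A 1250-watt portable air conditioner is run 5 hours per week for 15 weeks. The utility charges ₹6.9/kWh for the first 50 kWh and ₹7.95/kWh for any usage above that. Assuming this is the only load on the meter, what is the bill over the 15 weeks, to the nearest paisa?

₹692.81

Runtime = 5 h/week × 15 weeks = 75 h
Energy = 1.25 kW × 75 h = 93.75 kWh
Tier 1 (0–50 kWh): 50 × ₹6.9 = ₹345
Above 50 kWh: 43.75 × ₹7.95 = ₹347.8125
Bill = ₹692.81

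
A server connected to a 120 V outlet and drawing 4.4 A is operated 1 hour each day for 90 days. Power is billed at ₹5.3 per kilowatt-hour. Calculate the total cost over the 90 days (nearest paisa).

₹251.86

Power = 4.4 A × 120 V = 528 W = 0.528 kW
Runtime = 1 h/day × 90 days = 90 h
Energy = 0.528 kW × 90 h = 47.52 kWh
Cost = 47.52 kWh × ₹5.3/kWh = ₹251.86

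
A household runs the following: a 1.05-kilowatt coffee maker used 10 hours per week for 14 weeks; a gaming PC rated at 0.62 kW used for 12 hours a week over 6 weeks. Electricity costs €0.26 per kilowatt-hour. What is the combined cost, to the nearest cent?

coffee maker: Runtime = 10 h/week × 14 weeks = 140 h
coffee maker: 1.05 kW × 140 h = 147 kWh
gaming PC: Runtime = 12 h/week × 6 weeks = 72 h
gaming PC: 0.62 kW × 72 h = 44.64 kWh
Total energy = 191.64 kWh
Cost = 191.64 × €0.26 = €49.83

€49.83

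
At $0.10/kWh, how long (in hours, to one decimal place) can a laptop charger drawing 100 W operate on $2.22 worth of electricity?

222.0 h

Energy available = $2.22 ÷ $0.10/kWh = 22.2 kWh
Hours = 22.2 kWh ÷ 0.1 kW = 222.0 h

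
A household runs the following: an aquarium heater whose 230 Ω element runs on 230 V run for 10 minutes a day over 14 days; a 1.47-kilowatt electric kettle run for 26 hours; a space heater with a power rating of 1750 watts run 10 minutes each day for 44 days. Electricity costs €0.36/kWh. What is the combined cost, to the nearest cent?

€18.57

aquarium heater: Power = V²/R = 230²/230 = 230 W = 0.23 kW
aquarium heater: Runtime = 10 min × 14 = 140 min = 2.333333… h
aquarium heater: 0.23 kW × 2.333333… h = 0.536666… kWh
electric kettle: 1.47 kW × 26 h = 38.22 kWh
space heater: Runtime = 10 min × 44 = 440 min = 7.333333… h
space heater: 1.75 kW × 7.333333… h = 12.833333… kWh
Total energy = 51.59 kWh
Cost = 51.59 × €0.36 = €18.57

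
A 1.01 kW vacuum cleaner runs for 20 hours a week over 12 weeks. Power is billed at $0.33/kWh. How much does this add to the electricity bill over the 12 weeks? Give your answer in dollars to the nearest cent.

Runtime = 20 h/week × 12 weeks = 240 h
Energy = 1.01 kW × 240 h = 242.4 kWh
Cost = 242.4 kWh × $0.33/kWh = $79.99

$79.99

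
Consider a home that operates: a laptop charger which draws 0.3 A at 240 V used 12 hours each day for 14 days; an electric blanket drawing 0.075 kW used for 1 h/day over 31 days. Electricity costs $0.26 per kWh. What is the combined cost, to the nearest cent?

laptop charger: Power = 0.3 A × 240 V = 72 W = 0.072 kW
laptop charger: Runtime = 12 h/day × 14 days = 168 h
laptop charger: 0.072 kW × 168 h = 12.096 kWh
electric blanket: Runtime = 1 h/day × 31 days = 31 h
electric blanket: 0.075 kW × 31 h = 2.325 kWh
Total energy = 14.421 kWh
Cost = 14.421 × $0.26 = $3.75

$3.75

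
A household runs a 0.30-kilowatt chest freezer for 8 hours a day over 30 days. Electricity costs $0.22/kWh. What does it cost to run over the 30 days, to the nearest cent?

$15.84

Runtime = 8 h/day × 30 days = 240 h
Energy = 0.3 kW × 240 h = 72 kWh
Cost = 72 kWh × $0.22/kWh = $15.84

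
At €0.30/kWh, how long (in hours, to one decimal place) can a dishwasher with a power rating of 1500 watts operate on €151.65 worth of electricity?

Energy available = €151.65 ÷ €0.30/kWh = 505.5 kWh
Hours = 505.5 kWh ÷ 1.5 kW = 337.0 h

337.0 h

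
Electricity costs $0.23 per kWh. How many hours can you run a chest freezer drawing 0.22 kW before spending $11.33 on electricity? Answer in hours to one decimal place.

Energy available = $11.33 ÷ $0.23/kWh = 49.2609 kWh
Hours = 49.2609 kWh ÷ 0.22 kW = 223.9 h

223.9 h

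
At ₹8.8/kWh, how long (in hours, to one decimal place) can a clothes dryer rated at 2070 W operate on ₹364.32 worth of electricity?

Energy available = ₹364.32 ÷ ₹8.8/kWh = 41.4 kWh
Hours = 41.4 kWh ÷ 2.07 kW = 20.0 h

20.0 h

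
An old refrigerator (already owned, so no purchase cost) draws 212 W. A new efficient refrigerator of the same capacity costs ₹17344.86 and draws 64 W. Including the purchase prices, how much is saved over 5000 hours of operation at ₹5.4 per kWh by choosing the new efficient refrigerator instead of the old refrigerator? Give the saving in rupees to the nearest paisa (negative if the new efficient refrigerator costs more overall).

old refrigerator: ₹0.00 + (212/1000) kW × 5000 h × ₹5.4 = ₹0.00 + ₹5724 = ₹5724
new efficient refrigerator: ₹17344.86 + (64/1000) kW × 5000 h × ₹5.4 = ₹17344.86 + ₹1728 = ₹19072.86
Saving = ₹5724 − ₹19072.86 = −₹13348.86

-₹13348.86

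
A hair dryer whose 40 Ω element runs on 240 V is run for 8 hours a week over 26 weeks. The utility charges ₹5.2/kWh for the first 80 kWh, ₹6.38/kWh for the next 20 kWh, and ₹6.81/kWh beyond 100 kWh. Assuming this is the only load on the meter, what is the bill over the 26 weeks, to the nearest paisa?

₹1902.33

Power = V²/R = 240²/40 = 1440 W = 1.44 kW
Runtime = 8 h/week × 26 weeks = 208 h
Energy = 1.44 kW × 208 h = 299.52 kWh
Tier 1 (0–80 kWh): 80 × ₹5.2 = ₹416
Tier 2 (80–100 kWh): 20 × ₹6.38 = ₹127.6
Above 100 kWh: 199.52 × ₹6.81 = ₹1358.7312
Bill = ₹1902.33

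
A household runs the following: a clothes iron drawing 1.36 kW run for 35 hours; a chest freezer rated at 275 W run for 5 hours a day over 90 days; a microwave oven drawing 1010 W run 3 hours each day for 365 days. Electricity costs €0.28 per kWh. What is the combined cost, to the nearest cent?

clothes iron: 1.36 kW × 35 h = 47.6 kWh
chest freezer: Runtime = 5 h/day × 90 days = 450 h
chest freezer: 0.275 kW × 450 h = 123.75 kWh
microwave oven: Runtime = 3 h/day × 365 days = 1095 h
microwave oven: 1.01 kW × 1095 h = 1105.95 kWh
Total energy = 1277.3 kWh
Cost = 1277.3 × €0.28 = €357.64

€357.64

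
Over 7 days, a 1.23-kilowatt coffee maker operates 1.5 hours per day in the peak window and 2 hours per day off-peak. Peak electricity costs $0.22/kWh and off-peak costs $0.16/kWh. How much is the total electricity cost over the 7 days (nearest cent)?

Peak energy = 1.23 kW × 1.5 h × 7 = 12.915 kWh
Off-peak energy = 1.23 kW × 2 h × 7 = 17.22 kWh
Cost = 12.915 × $0.22 + 17.22 × $0.16 = $2.8413 + $2.7552 = $5.60

$5.60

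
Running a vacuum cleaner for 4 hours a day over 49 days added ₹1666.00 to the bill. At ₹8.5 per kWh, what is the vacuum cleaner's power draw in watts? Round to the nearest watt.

1000 W

Energy = ₹1666.00 ÷ ₹8.5/kWh = 196 kWh
Runtime = 4 h/day × 49 days = 196 h
Power = 196 kWh ÷ 196 h = 1 kW = 1000 W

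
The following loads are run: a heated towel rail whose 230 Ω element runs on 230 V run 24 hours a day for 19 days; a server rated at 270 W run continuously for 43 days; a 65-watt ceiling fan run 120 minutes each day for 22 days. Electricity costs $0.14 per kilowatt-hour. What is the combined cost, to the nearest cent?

heated towel rail: Power = V²/R = 230²/230 = 230 W = 0.23 kW
heated towel rail: Runtime = 24 h × 19 = 456 h
heated towel rail: 0.23 kW × 456 h = 104.88 kWh
server: Runtime = 24 h × 43 = 1032 h
server: 0.27 kW × 1032 h = 278.64 kWh
ceiling fan: Runtime = 120 min × 22 = 2640 min = 44 h
ceiling fan: 0.065 kW × 44 h = 2.86 kWh
Total energy = 386.38 kWh
Cost = 386.38 × $0.14 = $54.09

$54.09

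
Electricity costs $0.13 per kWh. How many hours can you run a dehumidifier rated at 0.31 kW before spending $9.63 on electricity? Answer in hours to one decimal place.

239.0 h

Energy available = $9.63 ÷ $0.13/kWh = 74.0769 kWh
Hours = 74.0769 kWh ÷ 0.31 kW = 239.0 h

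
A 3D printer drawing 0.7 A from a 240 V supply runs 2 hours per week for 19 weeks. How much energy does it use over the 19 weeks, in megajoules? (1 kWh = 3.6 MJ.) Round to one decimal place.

23.0 MJ

Power = 0.7 A × 240 V = 168 W = 0.168 kW
Runtime = 2 h/week × 19 weeks = 38 h
Energy = 0.168 kW × 38 h = 6.384 kWh
= 6.384 × 3.6 MJ = 23.0 MJ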